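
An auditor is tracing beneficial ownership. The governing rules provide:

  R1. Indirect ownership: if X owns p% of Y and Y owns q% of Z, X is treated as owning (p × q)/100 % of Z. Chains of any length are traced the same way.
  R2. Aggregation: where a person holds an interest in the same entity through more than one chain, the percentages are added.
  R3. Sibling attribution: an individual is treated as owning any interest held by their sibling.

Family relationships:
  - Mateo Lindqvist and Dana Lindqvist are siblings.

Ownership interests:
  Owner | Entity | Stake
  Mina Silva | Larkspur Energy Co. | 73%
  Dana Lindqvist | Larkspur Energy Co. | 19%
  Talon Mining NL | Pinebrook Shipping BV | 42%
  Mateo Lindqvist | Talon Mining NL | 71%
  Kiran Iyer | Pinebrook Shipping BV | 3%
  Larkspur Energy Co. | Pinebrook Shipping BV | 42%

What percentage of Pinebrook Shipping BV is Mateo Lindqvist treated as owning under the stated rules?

By sibling attribution (R3), Mateo Lindqvist is treated as owning Dana Lindqvist's 19% interest in Larkspur Energy Co.
Chain via Talon Mining NL (R1): 71% × 42% = 29.82% of Pinebrook Shipping BV.
Chain via Larkspur Energy Co. (R1): 19% × 42% = 7.98% of Pinebrook Shipping BV.
Aggregating (R2): 29.82% + 7.98% = 37.8%.

37.8%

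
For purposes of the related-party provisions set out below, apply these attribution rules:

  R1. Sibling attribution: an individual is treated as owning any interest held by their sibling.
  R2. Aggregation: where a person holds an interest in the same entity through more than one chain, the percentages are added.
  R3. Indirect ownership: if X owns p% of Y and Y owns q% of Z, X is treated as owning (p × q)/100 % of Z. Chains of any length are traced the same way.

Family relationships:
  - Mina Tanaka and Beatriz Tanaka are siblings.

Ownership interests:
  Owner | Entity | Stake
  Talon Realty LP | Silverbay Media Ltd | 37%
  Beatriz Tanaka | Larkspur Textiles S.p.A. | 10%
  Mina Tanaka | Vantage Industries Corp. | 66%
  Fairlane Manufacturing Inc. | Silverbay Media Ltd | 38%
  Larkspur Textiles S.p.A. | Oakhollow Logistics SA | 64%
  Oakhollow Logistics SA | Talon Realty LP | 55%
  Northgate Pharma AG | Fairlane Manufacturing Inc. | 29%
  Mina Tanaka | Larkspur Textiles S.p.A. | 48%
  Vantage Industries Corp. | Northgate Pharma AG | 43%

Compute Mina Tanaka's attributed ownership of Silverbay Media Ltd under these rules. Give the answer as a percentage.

By sibling attribution (R1), Mina Tanaka is treated as also owning Beatriz Tanaka's interest in Larkspur Textiles S.p.A, giving 48% + 10% = 58%.
Chain via Vantage Industries Corp. → Northgate Pharma AG → Fairlane Manufacturing Inc. (R3): 66% × 43% × 29% × 38% = 3.127476% of Silverbay Media Ltd.
Chain via Larkspur Textiles S.p.A. → Oakhollow Logistics SA → Talon Realty LP (R3): 58% × 64% × 55% × 37% = 7.55392% of Silverbay Media Ltd.
Aggregating (R2): 3.127476% + 7.55392% = 10.681396%.

10.681396%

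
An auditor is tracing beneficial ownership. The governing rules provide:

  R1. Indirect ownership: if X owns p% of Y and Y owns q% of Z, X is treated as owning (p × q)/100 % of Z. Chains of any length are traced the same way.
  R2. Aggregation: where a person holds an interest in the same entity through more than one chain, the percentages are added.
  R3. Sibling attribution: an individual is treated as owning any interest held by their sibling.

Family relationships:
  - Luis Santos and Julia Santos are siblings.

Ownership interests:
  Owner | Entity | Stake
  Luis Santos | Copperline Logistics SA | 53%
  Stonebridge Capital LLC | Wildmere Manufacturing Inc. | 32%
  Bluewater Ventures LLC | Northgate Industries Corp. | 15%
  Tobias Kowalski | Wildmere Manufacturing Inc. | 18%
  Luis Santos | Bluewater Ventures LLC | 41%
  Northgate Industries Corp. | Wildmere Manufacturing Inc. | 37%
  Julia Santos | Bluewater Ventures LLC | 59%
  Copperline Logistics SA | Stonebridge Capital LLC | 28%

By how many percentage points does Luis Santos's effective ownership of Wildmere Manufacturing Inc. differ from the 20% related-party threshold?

9.7012

By sibling attribution (R3), Luis Santos is treated as also owning Julia Santos's interest in Bluewater Ventures LLC, giving 41% + 59% = 100%.
Chain via Copperline Logistics SA → Stonebridge Capital LLC (R1): 53% × 28% × 32% = 4.7488% of Wildmere Manufacturing Inc.
Chain via Bluewater Ventures LLC → Northgate Industries Corp. (R1): 100% × 15% × 37% = 5.55% of Wildmere Manufacturing Inc.
Aggregating (R2): 4.7488% + 5.55% = 10.2988%.
10.2988% falls short of the 20% threshold by 9.7012 percentage points.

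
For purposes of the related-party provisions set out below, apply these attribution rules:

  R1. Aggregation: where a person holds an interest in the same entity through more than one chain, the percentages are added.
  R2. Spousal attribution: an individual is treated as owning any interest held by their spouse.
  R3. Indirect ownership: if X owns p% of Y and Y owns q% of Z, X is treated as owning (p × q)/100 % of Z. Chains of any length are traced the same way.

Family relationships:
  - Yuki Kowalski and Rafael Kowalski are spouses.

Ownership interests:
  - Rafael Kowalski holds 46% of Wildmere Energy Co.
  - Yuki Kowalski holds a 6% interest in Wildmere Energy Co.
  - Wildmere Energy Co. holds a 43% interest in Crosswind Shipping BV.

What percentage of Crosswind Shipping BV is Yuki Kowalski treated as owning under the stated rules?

22.36%

By spousal attribution (R2), Yuki Kowalski is treated as also owning Rafael Kowalski's interest in Wildmere Energy Co, giving 6% + 46% = 52%.
Chain via Wildmere Energy Co. (R3): 52% × 43% = 22.36% of Crosswind Shipping BV.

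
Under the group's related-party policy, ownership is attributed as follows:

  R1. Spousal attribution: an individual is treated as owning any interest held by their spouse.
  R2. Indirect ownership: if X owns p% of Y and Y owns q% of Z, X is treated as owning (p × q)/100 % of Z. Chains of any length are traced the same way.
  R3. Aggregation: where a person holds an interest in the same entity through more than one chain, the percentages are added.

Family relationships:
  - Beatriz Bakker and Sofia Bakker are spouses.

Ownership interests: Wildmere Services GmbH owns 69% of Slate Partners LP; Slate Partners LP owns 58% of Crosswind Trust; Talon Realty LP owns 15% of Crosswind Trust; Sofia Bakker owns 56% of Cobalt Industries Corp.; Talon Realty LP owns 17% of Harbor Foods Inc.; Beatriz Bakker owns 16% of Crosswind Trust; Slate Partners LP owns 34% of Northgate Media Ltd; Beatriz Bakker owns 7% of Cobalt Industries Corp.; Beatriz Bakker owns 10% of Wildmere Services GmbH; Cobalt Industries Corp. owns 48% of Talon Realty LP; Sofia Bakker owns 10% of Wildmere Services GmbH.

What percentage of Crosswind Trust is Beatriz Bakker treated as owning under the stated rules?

28.54%

By spousal attribution (R1), Beatriz Bakker is treated as also owning Sofia Bakker's interest in Wildmere Services GmbH, giving 10% + 10% = 20%.
By spousal attribution (R1), Beatriz Bakker is treated as also owning Sofia Bakker's interest in Cobalt Industries Corp, giving 7% + 56% = 63%.
Chain via Wildmere Services GmbH → Slate Partners LP (R2): 20% × 69% × 58% = 8.004% of Crosswind Trust.
Chain via Cobalt Industries Corp. → Talon Realty LP (R2): 63% × 48% × 15% = 4.536% of Crosswind Trust.
Direct interest in Crosswind Trust: 16%.
Aggregating (R3): 8.004% + 4.536% + 16% = 28.54%.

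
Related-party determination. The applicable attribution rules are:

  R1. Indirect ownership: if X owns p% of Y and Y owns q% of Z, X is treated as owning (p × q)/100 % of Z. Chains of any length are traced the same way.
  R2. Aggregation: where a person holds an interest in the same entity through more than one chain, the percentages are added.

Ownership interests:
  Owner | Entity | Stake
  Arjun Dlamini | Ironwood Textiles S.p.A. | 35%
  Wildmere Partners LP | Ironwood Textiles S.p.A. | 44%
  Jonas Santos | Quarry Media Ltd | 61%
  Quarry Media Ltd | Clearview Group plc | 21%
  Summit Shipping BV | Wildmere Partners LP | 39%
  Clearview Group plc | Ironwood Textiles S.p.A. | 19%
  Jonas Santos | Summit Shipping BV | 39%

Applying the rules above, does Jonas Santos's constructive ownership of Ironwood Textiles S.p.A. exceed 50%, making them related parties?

No

Chain via Quarry Media Ltd → Clearview Group plc (R1): 61% × 21% × 19% = 2.4339% of Ironwood Textiles S.p.A.
Chain via Summit Shipping BV → Wildmere Partners LP (R1): 39% × 39% × 44% = 6.6924% of Ironwood Textiles S.p.A.
Aggregating (R2): 2.4339% + 6.6924% = 9.1263%.
9.1263% does not exceed the 50% threshold, so Jonas is not a related party to Ironwood Textiles S.p.A.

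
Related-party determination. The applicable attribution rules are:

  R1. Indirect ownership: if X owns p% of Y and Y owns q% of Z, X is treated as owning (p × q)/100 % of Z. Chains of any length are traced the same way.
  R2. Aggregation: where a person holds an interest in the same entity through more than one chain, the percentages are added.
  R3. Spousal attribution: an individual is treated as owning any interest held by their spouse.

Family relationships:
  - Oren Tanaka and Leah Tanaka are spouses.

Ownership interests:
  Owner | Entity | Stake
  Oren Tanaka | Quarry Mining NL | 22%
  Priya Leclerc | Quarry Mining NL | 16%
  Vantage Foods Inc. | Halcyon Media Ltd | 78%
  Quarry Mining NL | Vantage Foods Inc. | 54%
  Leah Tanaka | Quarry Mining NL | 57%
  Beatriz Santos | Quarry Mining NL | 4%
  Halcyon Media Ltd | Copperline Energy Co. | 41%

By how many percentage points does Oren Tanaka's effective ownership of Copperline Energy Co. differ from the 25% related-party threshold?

By spousal attribution (R3), Oren Tanaka is treated as also owning Leah Tanaka's interest in Quarry Mining NL, giving 22% + 57% = 79%.
Chain via Quarry Mining NL → Vantage Foods Inc. → Halcyon Media Ltd (R1): 79% × 54% × 78% × 41% = 13.642668% of Copperline Energy Co.
13.642668% falls short of the 25% threshold by 11.357332 percentage points.

11.357332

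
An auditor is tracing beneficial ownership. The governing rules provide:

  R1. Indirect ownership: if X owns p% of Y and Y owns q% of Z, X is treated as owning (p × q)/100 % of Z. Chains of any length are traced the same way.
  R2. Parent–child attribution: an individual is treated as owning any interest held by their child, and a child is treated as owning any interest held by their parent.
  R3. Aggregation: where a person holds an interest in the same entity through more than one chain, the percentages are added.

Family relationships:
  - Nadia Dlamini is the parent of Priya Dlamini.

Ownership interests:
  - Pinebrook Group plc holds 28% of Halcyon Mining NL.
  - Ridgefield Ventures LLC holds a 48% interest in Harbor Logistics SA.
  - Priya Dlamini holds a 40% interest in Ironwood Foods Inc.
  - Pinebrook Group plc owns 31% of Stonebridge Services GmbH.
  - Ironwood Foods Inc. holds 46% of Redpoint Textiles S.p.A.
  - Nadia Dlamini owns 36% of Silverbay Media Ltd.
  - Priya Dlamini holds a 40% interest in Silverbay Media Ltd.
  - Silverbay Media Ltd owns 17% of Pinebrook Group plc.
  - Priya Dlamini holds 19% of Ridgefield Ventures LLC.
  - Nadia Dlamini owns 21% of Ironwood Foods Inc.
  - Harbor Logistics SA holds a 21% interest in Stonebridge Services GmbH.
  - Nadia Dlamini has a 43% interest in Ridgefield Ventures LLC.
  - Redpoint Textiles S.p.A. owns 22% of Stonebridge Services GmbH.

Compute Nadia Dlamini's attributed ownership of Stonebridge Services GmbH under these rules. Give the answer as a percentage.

16.428%

By parent–child attribution (R2), Nadia Dlamini is treated as also owning Priya Dlamini's interest in Silverbay Media Ltd, giving 36% + 40% = 76%.
By parent–child attribution (R2), Nadia Dlamini is treated as also owning Priya Dlamini's interest in Ridgefield Ventures LLC, giving 43% + 19% = 62%.
By parent–child attribution (R2), Nadia Dlamini is treated as also owning Priya Dlamini's interest in Ironwood Foods Inc, giving 21% + 40% = 61%.
Chain via Silverbay Media Ltd → Pinebrook Group plc (R1): 76% × 17% × 31% = 4.0052% of Stonebridge Services GmbH.
Chain via Ridgefield Ventures LLC → Harbor Logistics SA (R1): 62% × 48% × 21% = 6.2496% of Stonebridge Services GmbH.
Chain via Ironwood Foods Inc. → Redpoint Textiles S.p.A. (R1): 61% × 46% × 22% = 6.1732% of Stonebridge Services GmbH.
Aggregating (R3): 4.0052% + 6.2496% + 6.1732% = 16.428%.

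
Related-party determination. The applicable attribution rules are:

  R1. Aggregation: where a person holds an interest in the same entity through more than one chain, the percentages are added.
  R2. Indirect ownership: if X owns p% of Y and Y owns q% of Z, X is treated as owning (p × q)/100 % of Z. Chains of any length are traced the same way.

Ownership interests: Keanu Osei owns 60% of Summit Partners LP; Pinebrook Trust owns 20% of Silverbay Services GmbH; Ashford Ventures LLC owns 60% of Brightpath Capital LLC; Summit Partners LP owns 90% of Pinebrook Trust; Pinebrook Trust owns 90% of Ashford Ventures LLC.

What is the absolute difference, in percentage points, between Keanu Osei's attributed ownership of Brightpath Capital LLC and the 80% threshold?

Chain via Summit Partners LP → Pinebrook Trust → Ashford Ventures LLC (R2): 60% × 90% × 90% × 60% = 29.16% of Brightpath Capital LLC.
29.16% falls short of the 80% threshold by 50.84 percentage points.

50.84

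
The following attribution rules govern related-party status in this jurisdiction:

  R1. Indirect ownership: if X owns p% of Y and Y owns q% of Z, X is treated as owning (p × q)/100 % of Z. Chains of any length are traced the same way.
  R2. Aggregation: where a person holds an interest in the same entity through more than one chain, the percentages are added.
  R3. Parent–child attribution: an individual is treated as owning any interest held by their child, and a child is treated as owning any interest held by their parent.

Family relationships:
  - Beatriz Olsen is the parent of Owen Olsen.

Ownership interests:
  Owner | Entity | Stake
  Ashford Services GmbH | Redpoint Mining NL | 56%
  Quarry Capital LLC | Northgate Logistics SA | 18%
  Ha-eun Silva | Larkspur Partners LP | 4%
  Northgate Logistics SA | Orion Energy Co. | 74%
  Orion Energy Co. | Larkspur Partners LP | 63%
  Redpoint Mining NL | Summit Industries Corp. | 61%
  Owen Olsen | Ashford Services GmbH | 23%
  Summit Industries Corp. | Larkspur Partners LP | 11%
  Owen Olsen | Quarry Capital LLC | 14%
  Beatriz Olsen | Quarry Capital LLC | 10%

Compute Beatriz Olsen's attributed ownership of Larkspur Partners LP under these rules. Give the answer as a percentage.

2.878232%

By parent–child attribution (R3), Beatriz Olsen is treated as also owning Owen Olsen's interest in Quarry Capital LLC, giving 10% + 14% = 24%.
By parent–child attribution (R3), Beatriz Olsen is treated as owning Owen Olsen's 23% interest in Ashford Services GmbH.
Chain via Quarry Capital LLC → Northgate Logistics SA → Orion Energy Co. (R1): 24% × 18% × 74% × 63% = 2.013984% of Larkspur Partners LP.
Chain via Ashford Services GmbH → Redpoint Mining NL → Summit Industries Corp. (R1): 23% × 56% × 61% × 11% = 0.864248% of Larkspur Partners LP.
Aggregating (R2): 2.013984% + 0.864248% = 2.878232%.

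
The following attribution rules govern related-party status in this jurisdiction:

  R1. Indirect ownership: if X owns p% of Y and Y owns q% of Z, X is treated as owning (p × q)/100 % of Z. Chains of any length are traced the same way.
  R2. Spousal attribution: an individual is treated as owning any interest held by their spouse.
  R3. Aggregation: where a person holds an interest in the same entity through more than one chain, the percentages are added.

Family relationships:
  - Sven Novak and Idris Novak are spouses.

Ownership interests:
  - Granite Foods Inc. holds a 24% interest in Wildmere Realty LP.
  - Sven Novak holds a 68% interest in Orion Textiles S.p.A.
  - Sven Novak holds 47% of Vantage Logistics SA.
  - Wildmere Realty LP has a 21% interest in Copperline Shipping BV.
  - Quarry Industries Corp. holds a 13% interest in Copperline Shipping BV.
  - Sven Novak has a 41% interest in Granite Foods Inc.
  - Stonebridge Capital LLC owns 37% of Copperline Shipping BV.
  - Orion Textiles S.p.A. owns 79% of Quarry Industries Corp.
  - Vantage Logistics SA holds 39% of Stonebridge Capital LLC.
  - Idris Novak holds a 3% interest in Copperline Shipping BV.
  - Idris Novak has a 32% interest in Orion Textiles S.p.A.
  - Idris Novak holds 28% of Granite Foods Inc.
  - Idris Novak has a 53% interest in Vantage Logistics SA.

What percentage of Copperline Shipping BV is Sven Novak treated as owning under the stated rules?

By spousal attribution (R2), Sven Novak is treated as also owning Idris Novak's interest in Orion Textiles S.p.A, giving 68% + 32% = 100%.
By spousal attribution (R2), Sven Novak is treated as also owning Idris Novak's interest in Granite Foods Inc, giving 41% + 28% = 69%.
By spousal attribution (R2), Sven Novak is treated as also owning Idris Novak's interest in Vantage Logistics SA, giving 47% + 53% = 100%.
By spousal attribution (R2), Sven Novak is treated as owning Idris Novak's 3% interest in Copperline Shipping BV.
Chain via Orion Textiles S.p.A. → Quarry Industries Corp. (R1): 100% × 79% × 13% = 10.27% of Copperline Shipping BV.
Chain via Granite Foods Inc. → Wildmere Realty LP (R1): 69% × 24% × 21% = 3.4776% of Copperline Shipping BV.
Chain via Vantage Logistics SA → Stonebridge Capital LLC (R1): 100% × 39% × 37% = 14.43% of Copperline Shipping BV.
Direct interest in Copperline Shipping BV: 3%.
Aggregating (R3): 10.27% + 3.4776% + 14.43% + 3% = 31.1776%.

31.1776%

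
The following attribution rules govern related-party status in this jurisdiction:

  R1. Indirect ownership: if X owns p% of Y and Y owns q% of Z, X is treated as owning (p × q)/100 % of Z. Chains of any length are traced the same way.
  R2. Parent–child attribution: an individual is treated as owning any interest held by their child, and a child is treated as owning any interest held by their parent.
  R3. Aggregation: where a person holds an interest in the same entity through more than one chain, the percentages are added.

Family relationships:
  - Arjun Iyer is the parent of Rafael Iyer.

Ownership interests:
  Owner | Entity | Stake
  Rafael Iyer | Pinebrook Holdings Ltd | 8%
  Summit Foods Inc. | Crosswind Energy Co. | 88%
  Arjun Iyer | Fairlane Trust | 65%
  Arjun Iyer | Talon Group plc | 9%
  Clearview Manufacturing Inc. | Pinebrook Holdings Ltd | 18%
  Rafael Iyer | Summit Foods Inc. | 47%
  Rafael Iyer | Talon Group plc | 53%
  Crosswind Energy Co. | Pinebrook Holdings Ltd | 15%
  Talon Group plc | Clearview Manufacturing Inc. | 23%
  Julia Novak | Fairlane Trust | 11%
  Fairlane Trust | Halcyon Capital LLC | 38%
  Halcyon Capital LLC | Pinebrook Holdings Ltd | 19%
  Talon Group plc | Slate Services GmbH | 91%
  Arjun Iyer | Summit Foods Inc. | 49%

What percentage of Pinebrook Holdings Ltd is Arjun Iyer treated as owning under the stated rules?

By parent–child attribution (R2), Arjun Iyer is treated as also owning Rafael Iyer's interest in Summit Foods Inc, giving 49% + 47% = 96%.
By parent–child attribution (R2), Arjun Iyer is treated as also owning Rafael Iyer's interest in Talon Group plc, giving 9% + 53% = 62%.
By parent–child attribution (R2), Arjun Iyer is treated as owning Rafael Iyer's 8% interest in Pinebrook Holdings Ltd.
Chain via Fairlane Trust → Halcyon Capital LLC (R1): 65% × 38% × 19% = 4.693% of Pinebrook Holdings Ltd.
Chain via Summit Foods Inc. → Crosswind Energy Co. (R1): 96% × 88% × 15% = 12.672% of Pinebrook Holdings Ltd.
Chain via Talon Group plc → Clearview Manufacturing Inc. (R1): 62% × 23% × 18% = 2.5668% of Pinebrook Holdings Ltd.
Direct interest in Pinebrook Holdings Ltd: 8%.
Aggregating (R3): 4.693% + 12.672% + 2.5668% + 8% = 27.9318%.

27.9318%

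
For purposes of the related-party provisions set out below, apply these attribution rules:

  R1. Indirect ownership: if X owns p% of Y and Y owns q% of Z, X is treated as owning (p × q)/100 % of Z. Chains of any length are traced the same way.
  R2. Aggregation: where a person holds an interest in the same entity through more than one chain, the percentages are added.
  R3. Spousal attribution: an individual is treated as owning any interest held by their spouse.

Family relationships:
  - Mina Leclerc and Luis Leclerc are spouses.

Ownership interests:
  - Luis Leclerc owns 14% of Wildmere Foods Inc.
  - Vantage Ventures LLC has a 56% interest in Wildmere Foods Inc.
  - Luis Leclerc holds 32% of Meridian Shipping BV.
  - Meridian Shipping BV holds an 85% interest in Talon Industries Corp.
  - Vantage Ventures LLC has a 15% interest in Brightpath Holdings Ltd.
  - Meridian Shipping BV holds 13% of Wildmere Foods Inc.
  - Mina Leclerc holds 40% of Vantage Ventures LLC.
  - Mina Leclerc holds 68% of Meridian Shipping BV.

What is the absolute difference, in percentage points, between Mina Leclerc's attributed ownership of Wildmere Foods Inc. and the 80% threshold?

By spousal attribution (R3), Mina Leclerc is treated as also owning Luis Leclerc's interest in Meridian Shipping BV, giving 68% + 32% = 100%.
By spousal attribution (R3), Mina Leclerc is treated as owning Luis Leclerc's 14% interest in Wildmere Foods Inc.
Chain via Vantage Ventures LLC (R1): 40% × 56% = 22.4% of Wildmere Foods Inc.
Chain via Meridian Shipping BV (R1): 100% × 13% = 13% of Wildmere Foods Inc.
Direct interest in Wildmere Foods Inc: 14%.
Aggregating (R2): 22.4% + 13% + 14% = 49.4%.
49.4% falls short of the 80% threshold by 30.6 percentage points.

30.6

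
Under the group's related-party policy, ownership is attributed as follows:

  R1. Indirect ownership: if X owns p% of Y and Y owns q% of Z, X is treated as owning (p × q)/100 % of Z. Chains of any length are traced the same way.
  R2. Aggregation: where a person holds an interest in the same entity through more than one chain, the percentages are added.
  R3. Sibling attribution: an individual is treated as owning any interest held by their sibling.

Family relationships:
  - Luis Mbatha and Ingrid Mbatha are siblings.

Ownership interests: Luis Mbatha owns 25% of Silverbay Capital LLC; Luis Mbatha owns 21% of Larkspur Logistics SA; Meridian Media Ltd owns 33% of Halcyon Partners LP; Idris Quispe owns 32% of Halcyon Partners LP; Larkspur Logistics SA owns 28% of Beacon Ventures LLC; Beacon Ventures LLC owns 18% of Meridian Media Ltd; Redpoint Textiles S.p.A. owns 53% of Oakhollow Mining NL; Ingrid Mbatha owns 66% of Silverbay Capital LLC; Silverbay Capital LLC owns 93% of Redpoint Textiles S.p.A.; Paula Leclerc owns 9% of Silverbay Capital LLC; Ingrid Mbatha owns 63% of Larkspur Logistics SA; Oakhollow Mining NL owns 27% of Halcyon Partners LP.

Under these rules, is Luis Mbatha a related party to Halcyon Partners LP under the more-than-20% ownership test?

By sibling attribution (R3), Luis Mbatha is treated as also owning Ingrid Mbatha's interest in Silverbay Capital LLC, giving 25% + 66% = 91%.
By sibling attribution (R3), Luis Mbatha is treated as also owning Ingrid Mbatha's interest in Larkspur Logistics SA, giving 21% + 63% = 84%.
Chain via Silverbay Capital LLC → Redpoint Textiles S.p.A. → Oakhollow Mining NL (R1): 91% × 93% × 53% × 27% = 12.110553% of Halcyon Partners LP.
Chain via Larkspur Logistics SA → Beacon Ventures LLC → Meridian Media Ltd (R1): 84% × 28% × 18% × 33% = 1.397088% of Halcyon Partners LP.
Aggregating (R2): 12.110553% + 1.397088% = 13.507641%.
13.507641% does not exceed the 20% threshold, so Luis is not a related party to Halcyon Partners LP.

No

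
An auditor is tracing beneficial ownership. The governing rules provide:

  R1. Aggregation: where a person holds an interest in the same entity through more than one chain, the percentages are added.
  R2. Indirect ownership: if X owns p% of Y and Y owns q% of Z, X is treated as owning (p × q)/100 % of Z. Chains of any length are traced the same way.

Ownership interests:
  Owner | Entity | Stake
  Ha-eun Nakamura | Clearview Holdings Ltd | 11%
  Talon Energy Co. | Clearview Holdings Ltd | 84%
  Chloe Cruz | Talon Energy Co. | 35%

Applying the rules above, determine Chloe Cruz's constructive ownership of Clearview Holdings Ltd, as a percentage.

Chain via Talon Energy Co. (R2): 35% × 84% = 29.4% of Clearview Holdings Ltd.

29.4%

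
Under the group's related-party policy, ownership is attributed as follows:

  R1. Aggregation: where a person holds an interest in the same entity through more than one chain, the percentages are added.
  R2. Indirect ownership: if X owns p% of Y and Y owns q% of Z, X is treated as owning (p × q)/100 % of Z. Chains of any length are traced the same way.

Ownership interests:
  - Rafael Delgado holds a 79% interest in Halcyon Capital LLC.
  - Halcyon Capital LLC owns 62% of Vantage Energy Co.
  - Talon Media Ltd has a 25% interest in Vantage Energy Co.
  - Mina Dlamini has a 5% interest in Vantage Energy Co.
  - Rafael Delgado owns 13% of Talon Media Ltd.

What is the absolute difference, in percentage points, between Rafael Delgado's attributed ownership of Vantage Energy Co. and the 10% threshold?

Chain via Talon Media Ltd (R2): 13% × 25% = 3.25% of Vantage Energy Co.
Chain via Halcyon Capital LLC (R2): 79% × 62% = 48.98% of Vantage Energy Co.
Aggregating (R1): 3.25% + 48.98% = 52.23%.
52.23% exceeds the 10% threshold by 42.23 percentage points.

42.23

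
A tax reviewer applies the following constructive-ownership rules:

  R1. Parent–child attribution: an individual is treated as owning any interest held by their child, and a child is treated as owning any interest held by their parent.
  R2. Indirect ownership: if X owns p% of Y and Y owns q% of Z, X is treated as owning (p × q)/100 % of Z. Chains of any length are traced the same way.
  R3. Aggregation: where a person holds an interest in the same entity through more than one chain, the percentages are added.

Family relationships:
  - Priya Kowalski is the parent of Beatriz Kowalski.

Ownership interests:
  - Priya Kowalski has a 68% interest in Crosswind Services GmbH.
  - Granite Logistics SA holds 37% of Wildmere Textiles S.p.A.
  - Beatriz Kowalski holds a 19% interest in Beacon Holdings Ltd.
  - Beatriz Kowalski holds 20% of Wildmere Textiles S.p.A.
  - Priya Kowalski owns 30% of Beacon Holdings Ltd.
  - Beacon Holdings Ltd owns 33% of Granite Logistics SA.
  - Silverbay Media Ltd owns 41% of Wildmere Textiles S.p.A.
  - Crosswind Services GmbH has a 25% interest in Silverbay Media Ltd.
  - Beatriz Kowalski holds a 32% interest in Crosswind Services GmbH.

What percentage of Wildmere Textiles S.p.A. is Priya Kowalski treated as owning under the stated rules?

By parent–child attribution (R1), Priya Kowalski is treated as also owning Beatriz Kowalski's interest in Beacon Holdings Ltd, giving 30% + 19% = 49%.
By parent–child attribution (R1), Priya Kowalski is treated as also owning Beatriz Kowalski's interest in Crosswind Services GmbH, giving 68% + 32% = 100%.
By parent–child attribution (R1), Priya Kowalski is treated as owning Beatriz Kowalski's 20% interest in Wildmere Textiles S.p.A.
Chain via Beacon Holdings Ltd → Granite Logistics SA (R2): 49% × 33% × 37% = 5.9829% of Wildmere Textiles S.p.A.
Chain via Crosswind Services GmbH → Silverbay Media Ltd (R2): 100% × 25% × 41% = 10.25% of Wildmere Textiles S.p.A.
Direct interest in Wildmere Textiles S.p.A: 20%.
Aggregating (R3): 5.9829% + 10.25% + 20% = 36.2329%.

36.2329%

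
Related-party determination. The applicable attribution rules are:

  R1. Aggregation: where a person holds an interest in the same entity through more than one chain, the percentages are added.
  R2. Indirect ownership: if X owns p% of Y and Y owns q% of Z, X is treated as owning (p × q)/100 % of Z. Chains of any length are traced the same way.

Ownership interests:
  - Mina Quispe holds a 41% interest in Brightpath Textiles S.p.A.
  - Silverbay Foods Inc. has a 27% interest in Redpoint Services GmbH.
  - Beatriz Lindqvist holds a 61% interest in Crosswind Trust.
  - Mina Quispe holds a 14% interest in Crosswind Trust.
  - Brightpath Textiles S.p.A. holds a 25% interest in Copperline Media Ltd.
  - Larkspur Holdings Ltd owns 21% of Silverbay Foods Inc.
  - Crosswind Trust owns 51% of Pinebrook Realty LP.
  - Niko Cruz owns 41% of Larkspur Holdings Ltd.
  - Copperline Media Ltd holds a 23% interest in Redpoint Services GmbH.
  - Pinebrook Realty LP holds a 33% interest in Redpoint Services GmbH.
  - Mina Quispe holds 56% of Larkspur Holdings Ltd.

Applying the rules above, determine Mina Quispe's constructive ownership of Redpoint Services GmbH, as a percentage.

7.8889%

Chain via Crosswind Trust → Pinebrook Realty LP (R2): 14% × 51% × 33% = 2.3562% of Redpoint Services GmbH.
Chain via Larkspur Holdings Ltd → Silverbay Foods Inc. (R2): 56% × 21% × 27% = 3.1752% of Redpoint Services GmbH.
Chain via Brightpath Textiles S.p.A. → Copperline Media Ltd (R2): 41% × 25% × 23% = 2.3575% of Redpoint Services GmbH.
Aggregating (R1): 2.3562% + 3.1752% + 2.3575% = 7.8889%.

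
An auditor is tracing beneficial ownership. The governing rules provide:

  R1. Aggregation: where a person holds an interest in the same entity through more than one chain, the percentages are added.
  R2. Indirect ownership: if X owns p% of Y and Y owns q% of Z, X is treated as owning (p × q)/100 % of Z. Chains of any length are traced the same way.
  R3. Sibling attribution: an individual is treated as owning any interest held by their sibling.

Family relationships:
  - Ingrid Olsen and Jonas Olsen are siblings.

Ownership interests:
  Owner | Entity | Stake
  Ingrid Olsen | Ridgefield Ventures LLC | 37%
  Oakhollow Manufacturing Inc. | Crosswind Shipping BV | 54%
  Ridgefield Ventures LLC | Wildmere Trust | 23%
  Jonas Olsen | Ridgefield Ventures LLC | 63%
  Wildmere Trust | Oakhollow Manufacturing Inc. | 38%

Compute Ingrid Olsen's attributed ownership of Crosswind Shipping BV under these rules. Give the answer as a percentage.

By sibling attribution (R3), Ingrid Olsen is treated as also owning Jonas Olsen's interest in Ridgefield Ventures LLC, giving 37% + 63% = 100%.
Chain via Ridgefield Ventures LLC → Wildmere Trust → Oakhollow Manufacturing Inc. (R2): 100% × 23% × 38% × 54% = 4.7196% of Crosswind Shipping BV.

4.7196%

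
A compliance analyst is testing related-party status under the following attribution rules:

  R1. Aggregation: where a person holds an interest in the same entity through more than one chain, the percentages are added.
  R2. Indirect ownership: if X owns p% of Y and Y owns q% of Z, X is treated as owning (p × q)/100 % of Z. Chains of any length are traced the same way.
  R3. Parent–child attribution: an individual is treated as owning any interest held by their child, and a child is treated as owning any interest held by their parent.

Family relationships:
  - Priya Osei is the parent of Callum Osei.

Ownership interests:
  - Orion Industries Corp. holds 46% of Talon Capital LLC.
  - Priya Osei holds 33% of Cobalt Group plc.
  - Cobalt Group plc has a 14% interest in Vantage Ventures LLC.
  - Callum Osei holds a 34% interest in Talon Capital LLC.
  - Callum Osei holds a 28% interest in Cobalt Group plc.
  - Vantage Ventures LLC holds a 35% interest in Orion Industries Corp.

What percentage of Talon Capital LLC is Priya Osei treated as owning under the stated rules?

By parent–child attribution (R3), Priya Osei is treated as also owning Callum Osei's interest in Cobalt Group plc, giving 33% + 28% = 61%.
By parent–child attribution (R3), Priya Osei is treated as owning Callum Osei's 34% interest in Talon Capital LLC.
Chain via Cobalt Group plc → Vantage Ventures LLC → Orion Industries Corp. (R2): 61% × 14% × 35% × 46% = 1.37494% of Talon Capital LLC.
Direct interest in Talon Capital LLC: 34%.
Aggregating (R1): 1.37494% + 34% = 35.37494%.

35.37494%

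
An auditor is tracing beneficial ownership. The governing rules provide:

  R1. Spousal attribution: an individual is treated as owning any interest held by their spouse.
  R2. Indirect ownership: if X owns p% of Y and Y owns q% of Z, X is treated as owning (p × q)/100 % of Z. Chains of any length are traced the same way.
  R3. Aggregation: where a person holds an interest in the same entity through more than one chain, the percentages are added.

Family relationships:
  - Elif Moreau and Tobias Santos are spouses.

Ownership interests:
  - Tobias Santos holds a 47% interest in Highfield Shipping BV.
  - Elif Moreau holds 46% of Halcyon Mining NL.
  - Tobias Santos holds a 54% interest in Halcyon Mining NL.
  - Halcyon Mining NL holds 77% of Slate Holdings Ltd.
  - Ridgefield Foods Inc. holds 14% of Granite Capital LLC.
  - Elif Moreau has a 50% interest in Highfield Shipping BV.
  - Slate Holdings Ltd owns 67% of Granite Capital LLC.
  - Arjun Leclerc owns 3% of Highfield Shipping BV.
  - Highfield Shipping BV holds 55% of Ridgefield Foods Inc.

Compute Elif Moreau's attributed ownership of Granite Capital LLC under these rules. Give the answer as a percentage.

59.059%

By spousal attribution (R1), Elif Moreau is treated as also owning Tobias Santos's interest in Highfield Shipping BV, giving 50% + 47% = 97%.
By spousal attribution (R1), Elif Moreau is treated as also owning Tobias Santos's interest in Halcyon Mining NL, giving 46% + 54% = 100%.
Chain via Highfield Shipping BV → Ridgefield Foods Inc. (R2): 97% × 55% × 14% = 7.469% of Granite Capital LLC.
Chain via Halcyon Mining NL → Slate Holdings Ltd (R2): 100% × 77% × 67% = 51.59% of Granite Capital LLC.
Aggregating (R3): 7.469% + 51.59% = 59.059%.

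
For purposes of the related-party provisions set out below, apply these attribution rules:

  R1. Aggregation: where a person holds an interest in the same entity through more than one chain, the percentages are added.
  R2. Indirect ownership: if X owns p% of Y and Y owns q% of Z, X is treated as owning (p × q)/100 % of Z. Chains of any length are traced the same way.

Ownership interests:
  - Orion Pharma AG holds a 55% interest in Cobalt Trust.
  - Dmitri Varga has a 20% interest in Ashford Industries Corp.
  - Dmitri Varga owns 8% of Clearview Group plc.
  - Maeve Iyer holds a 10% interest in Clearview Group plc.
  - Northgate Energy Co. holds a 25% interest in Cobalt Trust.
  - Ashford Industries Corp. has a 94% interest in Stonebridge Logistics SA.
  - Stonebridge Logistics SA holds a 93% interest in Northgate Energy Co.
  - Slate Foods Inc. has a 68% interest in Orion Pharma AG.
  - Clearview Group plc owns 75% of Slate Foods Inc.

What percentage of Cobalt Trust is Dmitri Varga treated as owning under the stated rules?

6.615%

Chain via Clearview Group plc → Slate Foods Inc. → Orion Pharma AG (R2): 8% × 75% × 68% × 55% = 2.244% of Cobalt Trust.
Chain via Ashford Industries Corp. → Stonebridge Logistics SA → Northgate Energy Co. (R2): 20% × 94% × 93% × 25% = 4.371% of Cobalt Trust.
Aggregating (R1): 2.244% + 4.371% = 6.615%.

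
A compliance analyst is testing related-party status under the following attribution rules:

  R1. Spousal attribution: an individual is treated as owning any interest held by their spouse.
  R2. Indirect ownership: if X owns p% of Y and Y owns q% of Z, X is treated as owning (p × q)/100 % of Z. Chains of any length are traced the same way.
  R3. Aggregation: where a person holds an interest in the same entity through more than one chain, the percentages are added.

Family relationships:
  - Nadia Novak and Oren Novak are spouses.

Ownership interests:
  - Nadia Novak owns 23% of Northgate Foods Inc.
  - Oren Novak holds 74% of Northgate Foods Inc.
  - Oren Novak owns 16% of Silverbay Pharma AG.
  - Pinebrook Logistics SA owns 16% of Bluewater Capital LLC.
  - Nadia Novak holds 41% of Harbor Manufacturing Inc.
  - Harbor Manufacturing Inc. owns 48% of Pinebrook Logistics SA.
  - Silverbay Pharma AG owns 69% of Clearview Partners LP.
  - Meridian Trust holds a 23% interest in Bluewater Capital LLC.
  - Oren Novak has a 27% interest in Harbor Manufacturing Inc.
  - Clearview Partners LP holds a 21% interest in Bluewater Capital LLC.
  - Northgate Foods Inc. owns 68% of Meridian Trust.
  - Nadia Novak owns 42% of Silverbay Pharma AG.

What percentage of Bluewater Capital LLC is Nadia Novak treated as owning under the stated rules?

28.7974%

By spousal attribution (R1), Nadia Novak is treated as also owning Oren Novak's interest in Northgate Foods Inc, giving 23% + 74% = 97%.
By spousal attribution (R1), Nadia Novak is treated as also owning Oren Novak's interest in Silverbay Pharma AG, giving 42% + 16% = 58%.
By spousal attribution (R1), Nadia Novak is treated as also owning Oren Novak's interest in Harbor Manufacturing Inc, giving 41% + 27% = 68%.
Chain via Northgate Foods Inc. → Meridian Trust (R2): 97% × 68% × 23% = 15.1708% of Bluewater Capital LLC.
Chain via Silverbay Pharma AG → Clearview Partners LP (R2): 58% × 69% × 21% = 8.4042% of Bluewater Capital LLC.
Chain via Harbor Manufacturing Inc. → Pinebrook Logistics SA (R2): 68% × 48% × 16% = 5.2224% of Bluewater Capital LLC.
Aggregating (R3): 15.1708% + 8.4042% + 5.2224% = 28.7974%.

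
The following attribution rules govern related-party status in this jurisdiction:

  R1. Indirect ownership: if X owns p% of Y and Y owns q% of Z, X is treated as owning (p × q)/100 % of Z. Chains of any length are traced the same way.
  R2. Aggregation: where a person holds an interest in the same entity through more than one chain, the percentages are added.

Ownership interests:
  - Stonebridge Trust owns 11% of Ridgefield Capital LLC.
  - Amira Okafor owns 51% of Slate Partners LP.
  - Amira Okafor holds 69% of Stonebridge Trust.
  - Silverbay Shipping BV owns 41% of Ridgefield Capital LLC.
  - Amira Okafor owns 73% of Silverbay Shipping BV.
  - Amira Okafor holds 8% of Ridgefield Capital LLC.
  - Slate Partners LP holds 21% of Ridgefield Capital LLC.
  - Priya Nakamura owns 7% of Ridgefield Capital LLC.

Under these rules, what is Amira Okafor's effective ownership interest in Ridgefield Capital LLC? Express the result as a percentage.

Chain via Stonebridge Trust (R1): 69% × 11% = 7.59% of Ridgefield Capital LLC.
Chain via Silverbay Shipping BV (R1): 73% × 41% = 29.93% of Ridgefield Capital LLC.
Chain via Slate Partners LP (R1): 51% × 21% = 10.71% of Ridgefield Capital LLC.
Direct interest in Ridgefield Capital LLC: 8%.
Aggregating (R2): 7.59% + 29.93% + 10.71% + 8% = 56.23%.

56.23%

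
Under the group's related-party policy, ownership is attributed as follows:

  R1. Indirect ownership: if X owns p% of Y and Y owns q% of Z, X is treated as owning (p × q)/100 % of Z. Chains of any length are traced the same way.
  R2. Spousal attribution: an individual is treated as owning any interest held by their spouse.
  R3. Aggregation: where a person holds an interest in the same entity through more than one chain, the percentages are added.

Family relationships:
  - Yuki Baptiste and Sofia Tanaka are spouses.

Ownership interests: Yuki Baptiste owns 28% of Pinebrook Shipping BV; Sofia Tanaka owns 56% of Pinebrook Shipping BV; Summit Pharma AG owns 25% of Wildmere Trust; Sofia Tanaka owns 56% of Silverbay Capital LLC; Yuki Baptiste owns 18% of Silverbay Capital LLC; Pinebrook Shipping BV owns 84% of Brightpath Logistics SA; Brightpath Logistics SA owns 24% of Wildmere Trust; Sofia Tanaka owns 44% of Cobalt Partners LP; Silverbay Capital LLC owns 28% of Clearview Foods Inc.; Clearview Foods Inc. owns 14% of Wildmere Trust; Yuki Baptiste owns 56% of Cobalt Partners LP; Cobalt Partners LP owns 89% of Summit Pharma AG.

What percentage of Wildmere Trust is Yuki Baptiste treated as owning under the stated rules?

42.0852%

By spousal attribution (R2), Yuki Baptiste is treated as also owning Sofia Tanaka's interest in Silverbay Capital LLC, giving 18% + 56% = 74%.
By spousal attribution (R2), Yuki Baptiste is treated as also owning Sofia Tanaka's interest in Pinebrook Shipping BV, giving 28% + 56% = 84%.
By spousal attribution (R2), Yuki Baptiste is treated as also owning Sofia Tanaka's interest in Cobalt Partners LP, giving 56% + 44% = 100%.
Chain via Silverbay Capital LLC → Clearview Foods Inc. (R1): 74% × 28% × 14% = 2.9008% of Wildmere Trust.
Chain via Pinebrook Shipping BV → Brightpath Logistics SA (R1): 84% × 84% × 24% = 16.9344% of Wildmere Trust.
Chain via Cobalt Partners LP → Summit Pharma AG (R1): 100% × 89% × 25% = 22.25% of Wildmere Trust.
Aggregating (R3): 2.9008% + 16.9344% + 22.25% = 42.0852%.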